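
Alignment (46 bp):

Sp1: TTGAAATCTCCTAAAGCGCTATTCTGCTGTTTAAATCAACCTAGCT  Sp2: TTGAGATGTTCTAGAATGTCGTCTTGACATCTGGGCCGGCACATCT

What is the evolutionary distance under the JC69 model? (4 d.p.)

The sequences differ at 24 of 46 sites, so p = 24/46 ≈ 0.521739.
d = −(3/4) ln(1 − 4p/3) = −0.75 ln(1 − 0.695652) = −0.75 ln(0.304348)
  = −0.75 × (-1.189583) = 0.892187 substitutions/site.

0.8922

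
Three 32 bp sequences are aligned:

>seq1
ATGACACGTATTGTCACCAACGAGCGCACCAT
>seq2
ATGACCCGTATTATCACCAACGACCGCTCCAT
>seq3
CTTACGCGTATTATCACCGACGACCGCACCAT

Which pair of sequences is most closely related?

seq1 and seq2

seq1–seq2: 4/32 differ, p = 0.125, d = 0.137.
seq1–seq3: 6/32 differ, p = 0.188, d = 0.216.
seq2–seq3: 5/32 differ, p = 0.156, d = 0.175.
The smallest distance is between seq1 and seq2.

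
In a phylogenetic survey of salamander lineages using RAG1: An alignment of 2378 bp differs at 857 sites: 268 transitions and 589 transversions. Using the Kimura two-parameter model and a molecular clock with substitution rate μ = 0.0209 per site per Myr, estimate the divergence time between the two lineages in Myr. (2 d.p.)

P = 268/2378 ≈ 0.1127 and Q = 589/2378 ≈ 0.247687.
Under the Kimura two-parameter model, d = −½ ln(1 − 2P − Q) − ¼ ln(1 − 2Q).
1 − 2P − Q = 0.526913, giving −½ ln(0.526913) = 0.320360.
1 − 2Q = 0.504626, giving −¼ ln(0.504626) = 0.170984.
d = 0.320360 + 0.170984 = 0.491344.
Under a molecular clock d = 2μt, so t = d/(2μ) = 0.491344 / (2 × 0.0209) = 11.75 Myr.

11.75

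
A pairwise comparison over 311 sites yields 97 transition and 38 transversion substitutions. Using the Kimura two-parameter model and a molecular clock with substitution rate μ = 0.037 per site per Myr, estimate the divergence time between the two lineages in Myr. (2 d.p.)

P = 97/311 ≈ 0.311897 and Q = 38/311 ≈ 0.122186.
Under the Kimura two-parameter model, d = −½ ln(1 − 2P − Q) − ¼ ln(1 − 2Q).
1 − 2P − Q = 0.25402, giving −½ ln(0.25402) = 0.685171.
1 − 2Q = 0.755628, giving −¼ ln(0.755628) = 0.070052.
d = 0.685171 + 0.070052 = 0.755223.
Under a molecular clock d = 2μt, so t = d/(2μ) = 0.755223 / (2 × 0.037) = 10.21 Myr.

10.21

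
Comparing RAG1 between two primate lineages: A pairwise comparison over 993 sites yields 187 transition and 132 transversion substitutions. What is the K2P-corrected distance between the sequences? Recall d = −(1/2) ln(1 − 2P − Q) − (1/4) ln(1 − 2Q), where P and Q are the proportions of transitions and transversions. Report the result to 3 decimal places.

P = 187/993 ≈ 0.188318 and Q = 132/993 ≈ 0.132931.
Under the Kimura two-parameter model, d = −½ ln(1 − 2P − Q) − ¼ ln(1 − 2Q).
1 − 2P − Q = 0.490433, giving −½ ln(0.490433) = 0.356233.
1 − 2Q = 0.734138, giving −¼ ln(0.734138) = 0.077265.
d = 0.356233 + 0.077265 = 0.433498.

0.433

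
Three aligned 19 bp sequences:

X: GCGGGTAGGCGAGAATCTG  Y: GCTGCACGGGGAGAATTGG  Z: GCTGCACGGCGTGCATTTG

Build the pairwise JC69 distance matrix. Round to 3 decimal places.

d(X,Y) = 0.507, d(X,Z) = 0.507, d(Y,Z) = 0.247

X–Y: 7/19 sites differ → p ≈ 0.368421, d = −0.75 ln(1 − 0.491228) = 0.506816 ≈ 0.507.
X–Z: 7/19 sites differ → p ≈ 0.368421, d = −0.75 ln(1 − 0.491228) = 0.506816 ≈ 0.507.
Y–Z: 4/19 sites differ → p ≈ 0.210526, d = −0.75 ln(1 − 0.280701) = 0.247109 ≈ 0.247.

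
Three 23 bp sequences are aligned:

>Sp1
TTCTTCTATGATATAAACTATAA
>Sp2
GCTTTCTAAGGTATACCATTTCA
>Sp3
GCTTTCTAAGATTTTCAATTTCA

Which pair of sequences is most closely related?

Sp1–Sp2: 10/23 differ, p = 0.435, d = 0.650.
Sp1–Sp3: 10/23 differ, p = 0.435, d = 0.650.
Sp2–Sp3: 4/23 differ, p = 0.174, d = 0.198.
The smallest distance is between Sp2 and Sp3.

Sp2 and Sp3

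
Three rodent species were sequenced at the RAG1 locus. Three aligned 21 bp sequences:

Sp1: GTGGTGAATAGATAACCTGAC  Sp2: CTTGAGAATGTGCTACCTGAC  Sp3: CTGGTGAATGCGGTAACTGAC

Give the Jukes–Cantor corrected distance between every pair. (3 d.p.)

Sp1–Sp2: 8/21 sites differ → p ≈ 0.380952, d = −0.75 ln(1 − 0.507936) = 0.531860 ≈ 0.532.
Sp1–Sp3: 7/21 sites differ → p ≈ 0.333333, d = −0.75 ln(1 − 0.444444) = 0.440839 ≈ 0.441.
Sp2–Sp3: 5/21 sites differ → p ≈ 0.238095, d = −0.75 ln(1 − 0.31746) = 0.286451 ≈ 0.286.

d(Sp1,Sp2) = 0.532, d(Sp1,Sp3) = 0.441, d(Sp2,Sp3) = 0.286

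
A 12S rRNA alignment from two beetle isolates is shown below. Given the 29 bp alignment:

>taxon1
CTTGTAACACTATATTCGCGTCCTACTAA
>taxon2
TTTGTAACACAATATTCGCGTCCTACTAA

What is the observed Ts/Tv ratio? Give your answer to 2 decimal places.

Transitions are A↔G and C↔T; transversions are all other mismatches.
Transitions: 1. Transversions: 1.
R = 1/1 = 1.00.

1.00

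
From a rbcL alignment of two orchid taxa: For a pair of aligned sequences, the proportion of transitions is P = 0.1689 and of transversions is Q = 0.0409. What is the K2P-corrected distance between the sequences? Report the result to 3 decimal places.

Under the Kimura two-parameter model, d = −½ ln(1 − 2P − Q) − ¼ ln(1 − 2Q).
1 − 2P − Q = 0.6213, giving −½ ln(0.6213) = 0.237971.
1 − 2Q = 0.9182, giving −¼ ln(0.9182) = 0.021335.
d = 0.237971 + 0.021335 = 0.259306.

0.259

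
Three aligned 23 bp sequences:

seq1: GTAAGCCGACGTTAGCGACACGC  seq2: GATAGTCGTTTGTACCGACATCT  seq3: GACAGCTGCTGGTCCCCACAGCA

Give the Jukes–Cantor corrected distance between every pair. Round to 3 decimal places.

d(seq1,seq2) = 0.761, d(seq1,seq3) = 0.892, d(seq2,seq3) = 0.553

seq1–seq2: 11/23 sites differ → p ≈ 0.478261, d = −0.75 ln(1 − 0.637681) = 0.761423 ≈ 0.761.
seq1–seq3: 12/23 sites differ → p ≈ 0.521739, d = −0.75 ln(1 − 0.695652) = 0.892188 ≈ 0.892.
seq2–seq3: 9/23 sites differ → p ≈ 0.391304, d = −0.75 ln(1 − 0.521739) = 0.553199 ≈ 0.553.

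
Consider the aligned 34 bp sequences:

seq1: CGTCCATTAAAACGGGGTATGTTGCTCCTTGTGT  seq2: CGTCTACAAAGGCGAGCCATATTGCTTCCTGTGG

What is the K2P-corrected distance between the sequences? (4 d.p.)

0.5292

Of 34 sites, 9 differences are transitions and 3 are transversions, so P = 9/34 ≈ 0.264706 and Q = 3/34 ≈ 0.088235.
Under the Kimura two-parameter model, d = −½ ln(1 − 2P − Q) − ¼ ln(1 − 2Q).
1 − 2P − Q = 0.382353, giving −½ ln(0.382353) = 0.480706.
1 − 2Q = 0.82353, giving −¼ ln(0.82353) = 0.048539.
d = 0.480706 + 0.048539 = 0.529245.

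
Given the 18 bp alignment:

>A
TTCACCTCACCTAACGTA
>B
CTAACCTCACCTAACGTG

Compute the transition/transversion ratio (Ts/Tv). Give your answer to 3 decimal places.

2.000

Transitions are A↔G and C↔T; transversions are all other mismatches.
Transitions: 2. Transversions: 1.
R = 2/1 = 2.000.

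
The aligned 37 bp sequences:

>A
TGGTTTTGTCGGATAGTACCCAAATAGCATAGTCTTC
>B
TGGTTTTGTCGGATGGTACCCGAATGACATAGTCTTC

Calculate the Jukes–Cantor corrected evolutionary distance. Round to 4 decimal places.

The sequences differ at 4 of 37 sites (15, 22, 26, 27), so p = 4/37 ≈ 0.108108.
d = −(3/4) ln(1 − 4p/3) = −0.75 ln(1 − 0.144144) = −0.75 ln(0.855856)
  = −0.75 × (-0.155653) = 0.116740 substitutions/site.

0.1167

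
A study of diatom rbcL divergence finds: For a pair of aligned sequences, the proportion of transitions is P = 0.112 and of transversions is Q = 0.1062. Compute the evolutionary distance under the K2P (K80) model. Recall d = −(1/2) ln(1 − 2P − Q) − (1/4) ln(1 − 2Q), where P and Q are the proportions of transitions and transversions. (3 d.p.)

0.260

Under the Kimura two-parameter model, d = −½ ln(1 − 2P − Q) − ¼ ln(1 − 2Q).
1 − 2P − Q = 0.6698, giving −½ ln(0.6698) = 0.200388.
1 − 2Q = 0.7876, giving −¼ ln(0.7876) = 0.059691.
d = 0.200388 + 0.059691 = 0.260079.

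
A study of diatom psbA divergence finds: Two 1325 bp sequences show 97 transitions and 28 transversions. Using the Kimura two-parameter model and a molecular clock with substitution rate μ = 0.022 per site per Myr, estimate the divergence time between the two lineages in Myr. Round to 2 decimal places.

2.33

P = 97/1325 ≈ 0.073208 and Q = 28/1325 ≈ 0.021132.
Under the Kimura two-parameter model, d = −½ ln(1 − 2P − Q) − ¼ ln(1 − 2Q).
1 − 2P − Q = 0.832452, giving −½ ln(0.832452) = 0.091690.
1 − 2Q = 0.957736, giving −¼ ln(0.957736) = 0.010796.
d = 0.091690 + 0.010796 = 0.102486.
Under a molecular clock d = 2μt, so t = d/(2μ) = 0.102486 / (2 × 0.022) = 2.33 Myr.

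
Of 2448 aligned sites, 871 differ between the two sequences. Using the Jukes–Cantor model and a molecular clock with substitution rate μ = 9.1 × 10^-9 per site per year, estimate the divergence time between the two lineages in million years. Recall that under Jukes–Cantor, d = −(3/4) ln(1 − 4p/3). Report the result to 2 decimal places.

p = 871/2448 ≈ 0.355801.
d = −(3/4) ln(1 − 4p/3) = −0.75 ln(1 − 0.474401) = −0.75 ln(0.525599)
  = −0.75 × (-0.643217) = 0.482413 substitutions/site.
Under a molecular clock d = 2μt, so t = d/(2μ) = 0.482413 / (2 × 9.1 × 10^-9) = 26.51 million years.

26.51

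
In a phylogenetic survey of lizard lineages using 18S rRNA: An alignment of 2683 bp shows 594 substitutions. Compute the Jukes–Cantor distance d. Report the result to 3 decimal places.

0.262

p = 594/2683 ≈ 0.221394.
d = −(3/4) ln(1 − 4p/3) = −0.75 ln(1 − 0.295192) = −0.75 ln(0.704808)
  = −0.75 × (-0.349830) = 0.262373 substitutions/site.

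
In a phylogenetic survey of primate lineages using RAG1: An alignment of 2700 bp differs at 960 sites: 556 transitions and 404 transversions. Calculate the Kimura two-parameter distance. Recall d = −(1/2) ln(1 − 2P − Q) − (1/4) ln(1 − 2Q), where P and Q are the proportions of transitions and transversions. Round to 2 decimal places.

P = 556/2700 ≈ 0.205926 and Q = 404/2700 ≈ 0.14963.
Under the Kimura two-parameter model, d = −½ ln(1 − 2P − Q) − ¼ ln(1 − 2Q).
1 − 2P − Q = 0.438518, giving −½ ln(0.438518) = 0.412177.
1 − 2Q = 0.70074, giving −¼ ln(0.70074) = 0.088905.
d = 0.412177 + 0.088905 = 0.501082.

0.50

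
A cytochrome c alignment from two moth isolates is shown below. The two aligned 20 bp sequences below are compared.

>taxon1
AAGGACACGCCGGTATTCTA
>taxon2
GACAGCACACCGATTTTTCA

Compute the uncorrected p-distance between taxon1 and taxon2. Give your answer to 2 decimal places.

0.45

The sequences differ at 9 of 20 positions (sites 1, 3, 4, 5, 9, 13, 15, 18, 19).
p = 9/20 = 0.45.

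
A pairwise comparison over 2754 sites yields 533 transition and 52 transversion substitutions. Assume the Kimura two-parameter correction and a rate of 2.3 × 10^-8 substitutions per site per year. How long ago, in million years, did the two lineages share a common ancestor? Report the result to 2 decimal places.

P = 533/2754 ≈ 0.193537 and Q = 52/2754 ≈ 0.018882.
Under the Kimura two-parameter model, d = −½ ln(1 − 2P − Q) − ¼ ln(1 − 2Q).
1 − 2P − Q = 0.594044, giving −½ ln(0.594044) = 0.260401.
1 − 2Q = 0.962236, giving −¼ ln(0.962236) = 0.009624.
d = 0.260401 + 0.009624 = 0.270025.
Under a molecular clock d = 2μt, so t = d/(2μ) = 0.270025 / (2 × 2.3 × 10^-8) = 5.87 million years.

5.87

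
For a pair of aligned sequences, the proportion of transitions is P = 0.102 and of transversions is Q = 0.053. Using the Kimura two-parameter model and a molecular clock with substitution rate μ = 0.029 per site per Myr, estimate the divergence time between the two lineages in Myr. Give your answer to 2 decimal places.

3.04

Under the Kimura two-parameter model, d = −½ ln(1 − 2P − Q) − ¼ ln(1 − 2Q).
1 − 2P − Q = 0.743, giving −½ ln(0.743) = 0.148530.
1 − 2Q = 0.894, giving −¼ ln(0.894) = 0.028012.
d = 0.148530 + 0.028012 = 0.176542.
Under a molecular clock d = 2μt, so t = d/(2μ) = 0.176542 / (2 × 0.029) = 3.04 Myr.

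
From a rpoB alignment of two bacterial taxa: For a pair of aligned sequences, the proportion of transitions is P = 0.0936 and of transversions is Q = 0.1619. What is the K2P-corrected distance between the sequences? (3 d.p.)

Under the Kimura two-parameter model, d = −½ ln(1 − 2P − Q) − ¼ ln(1 − 2Q).
1 − 2P − Q = 0.6509, giving −½ ln(0.6509) = 0.214700.
1 − 2Q = 0.6762, giving −¼ ln(0.6762) = 0.097817.
d = 0.214700 + 0.097817 = 0.312517.

0.313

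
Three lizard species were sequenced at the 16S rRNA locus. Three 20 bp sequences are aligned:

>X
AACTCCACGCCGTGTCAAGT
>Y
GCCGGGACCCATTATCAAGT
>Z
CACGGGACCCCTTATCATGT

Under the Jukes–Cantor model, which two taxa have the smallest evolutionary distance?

Y and Z

X–Y: 9/20 differ, p = 0.450, d = 0.687.
X–Z: 8/20 differ, p = 0.400, d = 0.572.
Y–Z: 4/20 differ, p = 0.200, d = 0.233.
The smallest distance is between Y and Z.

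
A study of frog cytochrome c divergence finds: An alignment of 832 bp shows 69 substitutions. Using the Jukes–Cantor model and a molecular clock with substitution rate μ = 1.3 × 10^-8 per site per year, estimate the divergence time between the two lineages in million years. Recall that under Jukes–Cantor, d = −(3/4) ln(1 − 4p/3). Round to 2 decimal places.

p = 69/832 ≈ 0.082933.
d = −(3/4) ln(1 − 4p/3) = −0.75 ln(1 − 0.110577) = −0.75 ln(0.889423)
  = −0.75 × (-0.117182) = 0.087887 substitutions/site.
Under a molecular clock d = 2μt, so t = d/(2μ) = 0.087887 / (2 × 1.3 × 10^-8) = 3.38 million years.

3.38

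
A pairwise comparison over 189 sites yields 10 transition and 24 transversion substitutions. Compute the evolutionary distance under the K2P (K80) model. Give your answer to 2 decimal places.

P = 10/189 ≈ 0.05291 and Q = 24/189 ≈ 0.126984.
Under the Kimura two-parameter model, d = −½ ln(1 − 2P − Q) − ¼ ln(1 − 2Q).
1 − 2P − Q = 0.767196, giving −½ ln(0.767196) = 0.132506.
1 − 2Q = 0.746032, giving −¼ ln(0.746032) = 0.073247.
d = 0.132506 + 0.073247 = 0.205753.

0.21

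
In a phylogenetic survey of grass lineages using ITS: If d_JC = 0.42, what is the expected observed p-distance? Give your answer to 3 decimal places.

p = (3/4)(1 − e^(−4d/3)) = 0.75 × (1 − e^(-0.56)) = 0.75 × (1 − 0.571209) = 0.321593.

0.322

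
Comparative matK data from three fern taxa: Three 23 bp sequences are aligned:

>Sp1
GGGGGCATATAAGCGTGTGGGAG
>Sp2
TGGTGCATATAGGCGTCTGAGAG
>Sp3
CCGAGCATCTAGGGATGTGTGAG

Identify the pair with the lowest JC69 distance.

Sp1–Sp2: 5/23 differ, p = 0.217, d = 0.257.
Sp1–Sp3: 8/23 differ, p = 0.348, d = 0.467.
Sp2–Sp3: 8/23 differ, p = 0.348, d = 0.467.
The smallest distance is between Sp1 and Sp2.

Sp1 and Sp2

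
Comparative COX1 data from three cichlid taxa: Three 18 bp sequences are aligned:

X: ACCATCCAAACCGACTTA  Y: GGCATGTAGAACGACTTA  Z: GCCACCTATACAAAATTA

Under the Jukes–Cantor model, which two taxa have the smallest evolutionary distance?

X and Y

X–Y: 6/18 differ, p = 0.333, d = 0.441.
X–Z: 7/18 differ, p = 0.389, d = 0.548.
Y–Z: 8/18 differ, p = 0.444, d = 0.673.
The smallest distance is between X and Y.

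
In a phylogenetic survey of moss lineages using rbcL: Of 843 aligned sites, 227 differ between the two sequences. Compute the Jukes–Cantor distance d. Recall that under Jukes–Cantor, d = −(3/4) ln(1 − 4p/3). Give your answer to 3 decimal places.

p = 227/843 ≈ 0.269276.
d = −(3/4) ln(1 − 4p/3) = −0.75 ln(1 − 0.359035) = −0.75 ln(0.640965)
  = −0.75 × (-0.444780) = 0.333585 substitutions/site.

0.334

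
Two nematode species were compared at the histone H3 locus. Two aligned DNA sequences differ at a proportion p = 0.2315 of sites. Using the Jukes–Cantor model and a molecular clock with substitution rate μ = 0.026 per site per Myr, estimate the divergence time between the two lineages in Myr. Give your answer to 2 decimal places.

5.32

d = −(3/4) ln(1 − 4p/3) = −0.75 ln(1 − 0.308667) = −0.75 ln(0.691333)
  = −0.75 × (-0.369134) = 0.276851 substitutions/site.
Under a molecular clock d = 2μt, so t = d/(2μ) = 0.276851 / (2 × 0.026) = 5.32 Myr.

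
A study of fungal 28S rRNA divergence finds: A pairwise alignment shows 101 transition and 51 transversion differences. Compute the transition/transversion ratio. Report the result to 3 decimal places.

1.980

R = 101/51 = 1.980392… ≈ 1.980 (to 3 d.p.).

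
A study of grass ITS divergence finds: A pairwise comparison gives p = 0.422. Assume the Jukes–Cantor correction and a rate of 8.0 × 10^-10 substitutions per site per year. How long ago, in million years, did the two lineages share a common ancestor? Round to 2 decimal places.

d = −(3/4) ln(1 − 4p/3) = −0.75 ln(1 − 0.562667) = −0.75 ln(0.437333)
  = −0.75 × (-0.827060) = 0.620295 substitutions/site.
Under a molecular clock d = 2μt, so t = d/(2μ) = 0.620295 / (2 × 8.0 × 10^-10) = 387.68 million years.

387.68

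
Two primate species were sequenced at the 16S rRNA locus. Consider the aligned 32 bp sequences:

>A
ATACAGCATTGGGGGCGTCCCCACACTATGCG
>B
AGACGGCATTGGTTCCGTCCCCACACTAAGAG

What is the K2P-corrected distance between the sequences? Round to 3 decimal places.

0.261

Of 32 sites, 1 differences are transitions and 6 are transversions, so P = 1/32 = 0.03125 and Q = 6/32 = 0.1875.
Under the Kimura two-parameter model, d = −½ ln(1 − 2P − Q) − ¼ ln(1 − 2Q).
1 − 2P − Q = 0.75, giving −½ ln(0.75) = 0.143841.
1 − 2Q = 0.625, giving −¼ ln(0.625) = 0.117501.
d = 0.143841 + 0.117501 = 0.261342.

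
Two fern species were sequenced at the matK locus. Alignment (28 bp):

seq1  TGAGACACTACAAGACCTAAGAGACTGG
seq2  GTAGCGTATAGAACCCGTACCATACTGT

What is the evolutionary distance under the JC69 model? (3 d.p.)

0.824

The sequences differ at 14 of 28 sites, so p = 14/28 = 0.5.
d = −(3/4) ln(1 − 4p/3) = −0.75 ln(1 − 0.666667) = −0.75 ln(0.333333)
  = −0.75 × (-1.098613) = 0.823960 substitutions/site.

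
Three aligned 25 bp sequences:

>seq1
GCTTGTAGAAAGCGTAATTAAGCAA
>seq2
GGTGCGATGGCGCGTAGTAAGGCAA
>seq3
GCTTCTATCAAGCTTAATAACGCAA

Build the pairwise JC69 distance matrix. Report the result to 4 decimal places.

seq1–seq2: 11/25 sites differ → p = 0.44, d = −0.75 ln(1 − 0.586667) = 0.662626 ≈ 0.6626.
seq1–seq3: 6/25 sites differ → p = 0.24, d = −0.75 ln(1 − 0.32) = 0.289247 ≈ 0.2892.
seq2–seq3: 9/25 sites differ → p = 0.36, d = −0.75 ln(1 − 0.48) = 0.490445 ≈ 0.4904.

d(seq1,seq2) = 0.6626, d(seq1,seq3) = 0.2892, d(seq2,seq3) = 0.4904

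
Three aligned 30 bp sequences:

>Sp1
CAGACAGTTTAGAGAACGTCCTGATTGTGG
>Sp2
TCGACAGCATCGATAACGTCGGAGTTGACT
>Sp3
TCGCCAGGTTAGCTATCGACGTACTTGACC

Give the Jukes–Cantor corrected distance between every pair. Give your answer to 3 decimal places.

Sp1–Sp2: 13/30 sites differ → p ≈ 0.433333, d = −0.75 ln(1 − 0.577777) = 0.646666 ≈ 0.647.
Sp1–Sp3: 14/30 sites differ → p ≈ 0.466667, d = −0.75 ln(1 − 0.622223) = 0.730088 ≈ 0.730.
Sp2–Sp3: 10/30 sites differ → p ≈ 0.333333, d = −0.75 ln(1 − 0.444444) = 0.440839 ≈ 0.441.

d(Sp1,Sp2) = 0.647, d(Sp1,Sp3) = 0.730, d(Sp2,Sp3) = 0.441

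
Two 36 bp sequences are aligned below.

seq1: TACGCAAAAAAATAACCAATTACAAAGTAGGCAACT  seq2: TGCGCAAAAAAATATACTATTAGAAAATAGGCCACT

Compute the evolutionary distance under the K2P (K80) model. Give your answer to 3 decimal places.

Of 36 sites, 2 differences are transitions and 5 are transversions, so P = 2/36 ≈ 0.055556 and Q = 5/36 ≈ 0.138889.
Under the Kimura two-parameter model, d = −½ ln(1 − 2P − Q) − ¼ ln(1 − 2Q).
1 − 2P − Q = 0.749999, giving −½ ln(0.749999) = 0.143842.
1 − 2Q = 0.722222, giving −¼ ln(0.722222) = 0.081356.
d = 0.143842 + 0.081356 = 0.225198.

0.225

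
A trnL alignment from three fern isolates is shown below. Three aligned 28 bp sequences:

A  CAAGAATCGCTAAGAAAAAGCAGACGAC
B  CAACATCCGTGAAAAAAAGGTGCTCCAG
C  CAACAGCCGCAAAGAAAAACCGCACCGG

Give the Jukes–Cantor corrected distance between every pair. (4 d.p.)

d(A,B) = 0.7238, d(A,C) = 0.4850, d(B,C) = 0.4197

A–B: 13/28 sites differ → p ≈ 0.464286, d = −0.75 ln(1 − 0.619048) = 0.723811 ≈ 0.7238.
A–C: 10/28 sites differ → p ≈ 0.357143, d = −0.75 ln(1 − 0.476191) = 0.484971 ≈ 0.4850.
B–C: 9/28 sites differ → p ≈ 0.321429, d = −0.75 ln(1 − 0.428572) = 0.419713 ≈ 0.4197.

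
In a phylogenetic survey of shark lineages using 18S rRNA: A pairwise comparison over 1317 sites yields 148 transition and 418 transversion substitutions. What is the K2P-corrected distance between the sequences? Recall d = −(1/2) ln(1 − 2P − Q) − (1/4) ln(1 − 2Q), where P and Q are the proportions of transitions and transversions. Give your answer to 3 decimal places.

P = 148/1317 ≈ 0.112377 and Q = 418/1317 ≈ 0.317388.
Under the Kimura two-parameter model, d = −½ ln(1 − 2P − Q) − ¼ ln(1 − 2Q).
1 − 2P − Q = 0.457858, giving −½ ln(0.457858) = 0.390598.
1 − 2Q = 0.365224, giving −¼ ln(0.365224) = 0.251811.
d = 0.390598 + 0.251811 = 0.642409.

0.642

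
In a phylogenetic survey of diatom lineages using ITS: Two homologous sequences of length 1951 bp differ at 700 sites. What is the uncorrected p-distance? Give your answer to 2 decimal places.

0.36

p = 700/1951 = 0.358790… ≈ 0.36 (to 2 d.p.).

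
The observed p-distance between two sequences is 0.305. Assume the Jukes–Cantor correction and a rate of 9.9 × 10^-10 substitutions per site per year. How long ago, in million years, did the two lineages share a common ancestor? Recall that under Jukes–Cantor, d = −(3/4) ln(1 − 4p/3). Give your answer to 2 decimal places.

d = −(3/4) ln(1 − 4p/3) = −0.75 ln(1 − 0.406667) = −0.75 ln(0.593333)
  = −0.75 × (-0.521999) = 0.391499 substitutions/site.
Under a molecular clock d = 2μt, so t = d/(2μ) = 0.391499 / (2 × 9.9 × 10^-10) = 197.73 million years.

197.73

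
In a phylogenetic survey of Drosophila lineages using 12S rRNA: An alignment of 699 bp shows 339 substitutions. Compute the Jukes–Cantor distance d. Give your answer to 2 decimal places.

p = 339/699 ≈ 0.484979.
d = −(3/4) ln(1 − 4p/3) = −0.75 ln(1 − 0.646639) = −0.75 ln(0.353361)
  = −0.75 × (-1.040265) = 0.780199 substitutions/site.

0.78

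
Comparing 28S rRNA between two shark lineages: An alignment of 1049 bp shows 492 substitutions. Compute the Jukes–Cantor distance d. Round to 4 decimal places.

p = 492/1049 ≈ 0.469018.
d = −(3/4) ln(1 − 4p/3) = −0.75 ln(1 − 0.625357) = −0.75 ln(0.374643)
  = −0.75 × (-0.981782) = 0.736337 substitutions/site.

0.7363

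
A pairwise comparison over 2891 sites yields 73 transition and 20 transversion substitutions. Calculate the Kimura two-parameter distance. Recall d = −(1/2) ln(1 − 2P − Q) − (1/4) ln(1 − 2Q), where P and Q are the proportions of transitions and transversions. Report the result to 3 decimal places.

P = 73/2891 ≈ 0.025251 and Q = 20/2891 ≈ 0.006918.
Under the Kimura two-parameter model, d = −½ ln(1 − 2P − Q) − ¼ ln(1 − 2Q).
1 − 2P − Q = 0.94258, giving −½ ln(0.94258) = 0.029567.
1 − 2Q = 0.986164, giving −¼ ln(0.986164) = 0.003483.
d = 0.029567 + 0.003483 = 0.033050.

0.033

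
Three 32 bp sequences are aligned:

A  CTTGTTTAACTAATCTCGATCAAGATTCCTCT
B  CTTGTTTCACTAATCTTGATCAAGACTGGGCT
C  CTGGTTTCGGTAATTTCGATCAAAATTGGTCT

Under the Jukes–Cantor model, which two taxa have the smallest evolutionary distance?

A and B

A–B: 6/32 differ, p = 0.188, d = 0.216.
A–C: 8/32 differ, p = 0.250, d = 0.304.
B–C: 8/32 differ, p = 0.250, d = 0.304.
The smallest distance is between A and B.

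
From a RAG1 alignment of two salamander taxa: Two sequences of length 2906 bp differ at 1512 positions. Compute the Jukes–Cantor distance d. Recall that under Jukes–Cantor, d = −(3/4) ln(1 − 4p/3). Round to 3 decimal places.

0.887

p = 1512/2906 ≈ 0.520303.
d = −(3/4) ln(1 − 4p/3) = −0.75 ln(1 − 0.693737) = −0.75 ln(0.306263)
  = −0.75 × (-1.183311) = 0.887483 substitutions/site.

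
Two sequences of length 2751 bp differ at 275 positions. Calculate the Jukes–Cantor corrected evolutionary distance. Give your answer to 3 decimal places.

p = 275/2751 ≈ 0.099964.
d = −(3/4) ln(1 − 4p/3) = −0.75 ln(1 − 0.133285) = −0.75 ln(0.866715)
  = −0.75 × (-0.143045) = 0.107284 substitutions/site.

0.107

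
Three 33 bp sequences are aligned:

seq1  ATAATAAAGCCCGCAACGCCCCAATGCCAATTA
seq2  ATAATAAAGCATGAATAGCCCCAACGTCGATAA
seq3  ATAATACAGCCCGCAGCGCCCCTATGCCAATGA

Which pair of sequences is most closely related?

seq1 and seq3

seq1–seq2: 9/33 differ, p = 0.273, d = 0.339.
seq1–seq3: 4/33 differ, p = 0.121, d = 0.132.
seq2–seq3: 11/33 differ, p = 0.333, d = 0.441.
The smallest distance is between seq1 and seq3.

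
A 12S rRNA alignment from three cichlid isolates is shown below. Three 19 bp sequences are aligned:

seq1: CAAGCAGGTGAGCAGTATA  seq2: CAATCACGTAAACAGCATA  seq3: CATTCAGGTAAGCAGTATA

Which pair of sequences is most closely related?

seq1 and seq3

seq1–seq2: 5/19 differ, p = 0.263, d = 0.324.
seq1–seq3: 3/19 differ, p = 0.158, d = 0.177.
seq2–seq3: 4/19 differ, p = 0.211, d = 0.247.
The smallest distance is between seq1 and seq3.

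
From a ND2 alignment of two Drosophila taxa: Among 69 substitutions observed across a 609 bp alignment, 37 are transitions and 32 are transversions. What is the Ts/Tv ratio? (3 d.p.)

R = 37/32 = 1.15625 ≈ 1.156 (to 3 d.p.).

1.156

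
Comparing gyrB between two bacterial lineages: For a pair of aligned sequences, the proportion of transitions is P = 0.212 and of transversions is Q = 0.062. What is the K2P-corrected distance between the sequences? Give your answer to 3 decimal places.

0.366

Under the Kimura two-parameter model, d = −½ ln(1 − 2P − Q) − ¼ ln(1 − 2Q).
1 − 2P − Q = 0.514, giving −½ ln(0.514) = 0.332766.
1 − 2Q = 0.876, giving −¼ ln(0.876) = 0.033097.
d = 0.332766 + 0.033097 = 0.365863.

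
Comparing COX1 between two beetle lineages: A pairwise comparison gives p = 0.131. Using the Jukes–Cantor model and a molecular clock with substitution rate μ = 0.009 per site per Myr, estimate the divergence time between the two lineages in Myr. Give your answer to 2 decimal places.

d = −(3/4) ln(1 − 4p/3) = −0.75 ln(1 − 0.174667) = −0.75 ln(0.825333)
  = −0.75 × (-0.191968) = 0.143976 substitutions/site.
Under a molecular clock d = 2μt, so t = d/(2μ) = 0.143976 / (2 × 0.009) = 8.00 Myr.

8.00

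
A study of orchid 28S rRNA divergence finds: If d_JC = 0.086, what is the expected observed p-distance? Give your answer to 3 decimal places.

p = (3/4)(1 − e^(−4d/3)) = 0.75 × (1 − e^(-0.114667)) = 0.75 × (1 − 0.891663) = 0.081253.

0.081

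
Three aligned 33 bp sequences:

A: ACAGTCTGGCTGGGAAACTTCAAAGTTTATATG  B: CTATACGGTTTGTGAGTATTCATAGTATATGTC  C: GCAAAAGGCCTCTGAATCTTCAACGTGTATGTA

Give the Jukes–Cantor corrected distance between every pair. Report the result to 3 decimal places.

d(A,B) = 0.699, d(A,C) = 0.559, d(B,C) = 0.559

A–B: 15/33 sites differ → p ≈ 0.454545, d = −0.75 ln(1 − 0.60606) = 0.698667 ≈ 0.699.
A–C: 13/33 sites differ → p ≈ 0.393939, d = −0.75 ln(1 − 0.525252) = 0.558728 ≈ 0.559.
B–C: 13/33 sites differ → p ≈ 0.393939, d = −0.75 ln(1 − 0.525252) = 0.558728 ≈ 0.559.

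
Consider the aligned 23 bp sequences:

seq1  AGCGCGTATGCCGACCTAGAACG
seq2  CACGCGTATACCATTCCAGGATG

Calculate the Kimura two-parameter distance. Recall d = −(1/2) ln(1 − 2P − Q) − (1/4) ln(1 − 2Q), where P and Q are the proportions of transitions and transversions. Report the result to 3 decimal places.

Of 23 sites, 7 differences are transitions and 2 are transversions, so P = 7/23 ≈ 0.304348 and Q = 2/23 ≈ 0.086957.
Under the Kimura two-parameter model, d = −½ ln(1 − 2P − Q) − ¼ ln(1 − 2Q).
1 − 2P − Q = 0.304347, giving −½ ln(0.304347) = 0.594793.
1 − 2Q = 0.826086, giving −¼ ln(0.826086) = 0.047764.
d = 0.594793 + 0.047764 = 0.642557.

0.643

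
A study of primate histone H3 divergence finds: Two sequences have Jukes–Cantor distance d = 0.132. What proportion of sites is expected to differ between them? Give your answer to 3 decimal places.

0.121

p = (3/4)(1 − e^(−4d/3)) = 0.75 × (1 − e^(-0.176)) = 0.75 × (1 − 0.838618) = 0.121037.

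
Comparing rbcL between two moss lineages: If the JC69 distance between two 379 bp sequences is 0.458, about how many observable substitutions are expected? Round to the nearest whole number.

130

Invert JC69: p = (3/4)(1 − e^(−4d/3)) = 0.75 × (1 − e^(-0.610667)) = 0.75 × (1 − 0.542989) = 0.342758.
Expected differing sites = pL ≈ 0.342758 × 379 = 129.905282 ≈ 130.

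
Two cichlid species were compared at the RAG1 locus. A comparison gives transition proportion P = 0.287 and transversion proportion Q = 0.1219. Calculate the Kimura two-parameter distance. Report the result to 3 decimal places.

Under the Kimura two-parameter model, d = −½ ln(1 − 2P − Q) − ¼ ln(1 − 2Q).
1 − 2P − Q = 0.3041, giving −½ ln(0.3041) = 0.595199.
1 − 2Q = 0.7562, giving −¼ ln(0.7562) = 0.069862.
d = 0.595199 + 0.069862 = 0.665061.

0.665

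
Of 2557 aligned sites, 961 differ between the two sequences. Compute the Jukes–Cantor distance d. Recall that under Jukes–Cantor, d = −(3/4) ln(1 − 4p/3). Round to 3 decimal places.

0.522

p = 961/2557 ≈ 0.375831.
d = −(3/4) ln(1 − 4p/3) = −0.75 ln(1 − 0.501108) = −0.75 ln(0.498892)
  = −0.75 × (-0.695366) = 0.521525 substitutions/site.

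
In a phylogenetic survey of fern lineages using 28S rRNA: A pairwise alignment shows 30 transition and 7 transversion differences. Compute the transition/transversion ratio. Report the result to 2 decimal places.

R = 30/7 = 4.285714… ≈ 4.29 (to 2 d.p.).

4.29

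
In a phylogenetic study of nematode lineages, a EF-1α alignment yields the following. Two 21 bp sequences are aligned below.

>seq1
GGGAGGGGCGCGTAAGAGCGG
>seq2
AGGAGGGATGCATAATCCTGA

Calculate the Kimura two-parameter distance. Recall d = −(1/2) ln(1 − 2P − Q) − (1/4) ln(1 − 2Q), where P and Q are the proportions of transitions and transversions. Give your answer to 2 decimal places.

0.71

Of 21 sites, 6 differences are transitions and 3 are transversions, so P = 6/21 ≈ 0.285714 and Q = 3/21 ≈ 0.142857.
Under the Kimura two-parameter model, d = −½ ln(1 − 2P − Q) − ¼ ln(1 − 2Q).
1 − 2P − Q = 0.285715, giving −½ ln(0.285715) = 0.626380.
1 − 2Q = 0.714286, giving −¼ ln(0.714286) = 0.084118.
d = 0.626380 + 0.084118 = 0.710498.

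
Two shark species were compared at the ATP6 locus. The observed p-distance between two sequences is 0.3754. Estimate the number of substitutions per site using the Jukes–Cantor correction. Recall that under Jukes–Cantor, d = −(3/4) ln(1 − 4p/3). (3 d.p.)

0.521

d = −(3/4) ln(1 − 4p/3) = −0.75 ln(1 − 0.500533) = −0.75 ln(0.499467)
  = −0.75 × (-0.694214) = 0.520661 substitutions/site.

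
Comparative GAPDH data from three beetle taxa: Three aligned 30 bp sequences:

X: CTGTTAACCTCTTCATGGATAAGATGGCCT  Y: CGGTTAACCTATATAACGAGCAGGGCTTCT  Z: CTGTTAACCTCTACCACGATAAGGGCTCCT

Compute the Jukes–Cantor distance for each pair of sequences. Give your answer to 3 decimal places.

d(X,Y) = 0.647, d(X,Z) = 0.330, d(Y,Z) = 0.280

X–Y: 13/30 sites differ → p ≈ 0.433333, d = −0.75 ln(1 − 0.577777) = 0.646666 ≈ 0.647.
X–Z: 8/30 sites differ → p ≈ 0.266667, d = −0.75 ln(1 − 0.355556) = 0.329526 ≈ 0.330.
Y–Z: 7/30 sites differ → p ≈ 0.233333, d = −0.75 ln(1 − 0.311111) = 0.279506 ≈ 0.280.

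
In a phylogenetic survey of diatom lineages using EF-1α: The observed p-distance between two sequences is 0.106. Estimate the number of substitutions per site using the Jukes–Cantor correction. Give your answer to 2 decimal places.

0.11

d = −(3/4) ln(1 − 4p/3) = −0.75 ln(1 − 0.141333) = −0.75 ln(0.858667)
  = −0.75 × (-0.152374) = 0.114281 substitutions/site.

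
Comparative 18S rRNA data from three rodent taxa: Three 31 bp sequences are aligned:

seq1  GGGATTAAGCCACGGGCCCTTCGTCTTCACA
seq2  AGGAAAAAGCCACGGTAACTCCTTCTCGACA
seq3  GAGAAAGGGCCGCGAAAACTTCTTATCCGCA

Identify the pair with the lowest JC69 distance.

seq1–seq2: 10/31 differ, p = 0.323, d = 0.422.
seq1–seq3: 14/31 differ, p = 0.452, d = 0.691.
seq2–seq3: 11/31 differ, p = 0.355, d = 0.481.
The smallest distance is between seq1 and seq2.

seq1 and seq2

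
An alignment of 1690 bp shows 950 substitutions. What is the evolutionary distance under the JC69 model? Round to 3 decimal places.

p = 950/1690 ≈ 0.56213.
d = −(3/4) ln(1 − 4p/3) = −0.75 ln(1 − 0.749507) = −0.75 ln(0.250493)
  = −0.75 × (-1.384324) = 1.038243 substitutions/site.

1.038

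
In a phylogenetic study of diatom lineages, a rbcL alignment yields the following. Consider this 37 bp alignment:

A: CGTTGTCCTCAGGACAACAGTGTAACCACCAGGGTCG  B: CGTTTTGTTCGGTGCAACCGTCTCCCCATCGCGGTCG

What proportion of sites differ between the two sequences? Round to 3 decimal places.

The sequences differ at 13 of 37 positions.
p = 13/37 = 0.351351… ≈ 0.351 (to 3 d.p.).

0.351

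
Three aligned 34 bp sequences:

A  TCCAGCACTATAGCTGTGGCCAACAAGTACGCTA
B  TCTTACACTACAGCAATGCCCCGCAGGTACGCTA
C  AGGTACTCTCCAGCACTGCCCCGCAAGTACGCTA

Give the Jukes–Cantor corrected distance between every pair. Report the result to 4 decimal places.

d(A,B) = 0.3734, d(A,C) = 0.5347, d(B,C) = 0.2407

A–B: 10/34 sites differ → p ≈ 0.294118, d = −0.75 ln(1 − 0.392157) = 0.373379 ≈ 0.3734.
A–C: 13/34 sites differ → p ≈ 0.382353, d = −0.75 ln(1 − 0.509804) = 0.534712 ≈ 0.5347.
B–C: 7/34 sites differ → p ≈ 0.205882, d = −0.75 ln(1 − 0.274509) = 0.240680 ≈ 0.2407.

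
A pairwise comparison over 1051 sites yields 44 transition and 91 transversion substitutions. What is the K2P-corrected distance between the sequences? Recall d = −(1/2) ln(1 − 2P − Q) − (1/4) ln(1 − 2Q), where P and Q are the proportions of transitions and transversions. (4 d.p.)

P = 44/1051 ≈ 0.041865 and Q = 91/1051 ≈ 0.086584.
Under the Kimura two-parameter model, d = −½ ln(1 − 2P − Q) − ¼ ln(1 − 2Q).
1 − 2P − Q = 0.829686, giving −½ ln(0.829686) = 0.093354.
1 − 2Q = 0.826832, giving −¼ ln(0.826832) = 0.047538.
d = 0.093354 + 0.047538 = 0.140892.

0.1409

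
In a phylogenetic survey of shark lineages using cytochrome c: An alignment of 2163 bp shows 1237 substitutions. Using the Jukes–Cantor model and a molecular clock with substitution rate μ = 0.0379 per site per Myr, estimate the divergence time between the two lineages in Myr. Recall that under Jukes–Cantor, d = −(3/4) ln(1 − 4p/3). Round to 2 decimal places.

p = 1237/2163 ≈ 0.571891.
d = −(3/4) ln(1 − 4p/3) = −0.75 ln(1 − 0.762521) = −0.75 ln(0.237479)
  = −0.75 × (-1.437676) = 1.078257 substitutions/site.
Under a molecular clock d = 2μt, so t = d/(2μ) = 1.078257 / (2 × 0.0379) = 14.23 Myr.

14.23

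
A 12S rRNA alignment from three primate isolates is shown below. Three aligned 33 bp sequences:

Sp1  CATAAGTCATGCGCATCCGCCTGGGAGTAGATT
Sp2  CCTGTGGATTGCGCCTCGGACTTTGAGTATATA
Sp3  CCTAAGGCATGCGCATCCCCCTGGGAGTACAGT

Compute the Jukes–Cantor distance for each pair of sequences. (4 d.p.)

Sp1–Sp2: 13/33 sites differ → p ≈ 0.393939, d = −0.75 ln(1 − 0.525252) = 0.558728 ≈ 0.5587.
Sp1–Sp3: 5/33 sites differ → p ≈ 0.151515, d = −0.75 ln(1 − 0.20202) = 0.169254 ≈ 0.1693.
Sp2–Sp3: 13/33 sites differ → p ≈ 0.393939, d = −0.75 ln(1 − 0.525252) = 0.558728 ≈ 0.5587.

d(Sp1,Sp2) = 0.5587, d(Sp1,Sp3) = 0.1693, d(Sp2,Sp3) = 0.5587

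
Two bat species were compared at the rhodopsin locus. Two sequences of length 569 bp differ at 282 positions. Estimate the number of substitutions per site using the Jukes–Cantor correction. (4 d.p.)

0.8109

p = 282/569 ≈ 0.495606.
d = −(3/4) ln(1 − 4p/3) = −0.75 ln(1 − 0.660808) = −0.75 ln(0.339192)
  = −0.75 × (-1.081189) = 0.810892 substitutions/site.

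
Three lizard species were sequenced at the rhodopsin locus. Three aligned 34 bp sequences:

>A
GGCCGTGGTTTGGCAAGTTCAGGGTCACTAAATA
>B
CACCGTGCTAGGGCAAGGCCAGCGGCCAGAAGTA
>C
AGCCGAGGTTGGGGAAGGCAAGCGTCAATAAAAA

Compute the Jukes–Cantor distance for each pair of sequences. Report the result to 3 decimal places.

A–B: 13/34 sites differ → p ≈ 0.382353, d = −0.75 ln(1 − 0.509804) = 0.534712 ≈ 0.535.
A–C: 10/34 sites differ → p ≈ 0.294118, d = −0.75 ln(1 − 0.392157) = 0.373379 ≈ 0.373.
B–C: 12/34 sites differ → p ≈ 0.352941, d = −0.75 ln(1 − 0.470588) = 0.476991 ≈ 0.477.

d(A,B) = 0.535, d(A,C) = 0.373, d(B,C) = 0.477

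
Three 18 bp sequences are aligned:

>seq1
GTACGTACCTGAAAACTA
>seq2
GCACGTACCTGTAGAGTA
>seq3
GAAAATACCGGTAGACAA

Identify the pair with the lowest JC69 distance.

seq1 and seq2

seq1–seq2: 4/18 differ, p = 0.222, d = 0.264.
seq1–seq3: 7/18 differ, p = 0.389, d = 0.548.
seq2–seq3: 6/18 differ, p = 0.333, d = 0.441.
The smallest distance is between seq1 and seq2.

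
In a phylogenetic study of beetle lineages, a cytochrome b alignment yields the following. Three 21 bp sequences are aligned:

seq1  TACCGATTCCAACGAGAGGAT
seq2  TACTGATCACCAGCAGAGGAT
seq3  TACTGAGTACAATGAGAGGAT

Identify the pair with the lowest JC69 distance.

seq1–seq2: 6/21 differ, p = 0.286, d = 0.360.
seq1–seq3: 4/21 differ, p = 0.190, d = 0.220.
seq2–seq3: 5/21 differ, p = 0.238, d = 0.286.
The smallest distance is between seq1 and seq3.

seq1 and seq3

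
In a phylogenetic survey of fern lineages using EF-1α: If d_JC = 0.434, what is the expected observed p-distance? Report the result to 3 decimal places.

p = (3/4)(1 − e^(−4d/3)) = 0.75 × (1 − e^(-0.578667)) = 0.75 × (1 − 0.560645) = 0.329516.

0.330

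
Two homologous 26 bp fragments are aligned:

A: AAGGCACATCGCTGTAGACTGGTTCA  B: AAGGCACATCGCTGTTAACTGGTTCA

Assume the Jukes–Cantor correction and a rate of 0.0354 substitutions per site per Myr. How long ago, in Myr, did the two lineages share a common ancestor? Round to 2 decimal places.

1.15

The sequences differ at 2 of 26 sites (16, 17), so p = 2/26 ≈ 0.076923.
d = −(3/4) ln(1 − 4p/3) = −0.75 ln(1 − 0.102564) = −0.75 ln(0.897436)
  = −0.75 × (-0.108213) = 0.081160 substitutions/site.
Under a molecular clock d = 2μt, so t = d/(2μ) = 0.081160 / (2 × 0.0354) = 1.15 Myr.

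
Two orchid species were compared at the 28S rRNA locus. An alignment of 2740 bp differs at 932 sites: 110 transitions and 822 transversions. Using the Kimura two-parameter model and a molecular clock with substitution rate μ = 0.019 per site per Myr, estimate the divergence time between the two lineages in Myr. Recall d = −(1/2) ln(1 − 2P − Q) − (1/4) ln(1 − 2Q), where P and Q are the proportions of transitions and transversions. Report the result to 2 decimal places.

12.32

P = 110/2740 ≈ 0.040146 and Q = 822/2740 = 0.3.
Under the Kimura two-parameter model, d = −½ ln(1 − 2P − Q) − ¼ ln(1 − 2Q).
1 − 2P − Q = 0.619708, giving −½ ln(0.619708) = 0.239253.
1 − 2Q = 0.4, giving −¼ ln(0.4) = 0.229073.
d = 0.239253 + 0.229073 = 0.468326.
Under a molecular clock d = 2μt, so t = d/(2μ) = 0.468326 / (2 × 0.019) = 12.32 Myr.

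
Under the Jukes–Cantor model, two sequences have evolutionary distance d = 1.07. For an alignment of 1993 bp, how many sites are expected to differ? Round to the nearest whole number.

1136

Invert JC69: p = (3/4)(1 − e^(−4d/3)) = 0.75 × (1 − e^(-1.426667)) = 0.75 × (1 − 0.240108) = 0.569919.
Expected differing sites = pL ≈ 0.569919 × 1993 = 1135.848567 ≈ 1136.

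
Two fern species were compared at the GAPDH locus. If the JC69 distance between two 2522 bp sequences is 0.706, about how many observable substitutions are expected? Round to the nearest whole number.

1154

Invert JC69: p = (3/4)(1 − e^(−4d/3)) = 0.75 × (1 − e^(-0.941333)) = 0.75 × (1 − 0.390107) = 0.457420.
Expected differing sites = pL ≈ 0.457420 × 2522 = 1153.61324 ≈ 1154.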